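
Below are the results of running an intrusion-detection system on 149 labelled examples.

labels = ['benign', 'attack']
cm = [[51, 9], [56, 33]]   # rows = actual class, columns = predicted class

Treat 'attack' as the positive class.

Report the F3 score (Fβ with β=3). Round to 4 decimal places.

Fβ = (1+β²)·TP / ((1+β²)·TP + β²·FN + FP), with β²=9
= 10·33 / (10·33 + 9·56 + 9) = 0.3915

0.3915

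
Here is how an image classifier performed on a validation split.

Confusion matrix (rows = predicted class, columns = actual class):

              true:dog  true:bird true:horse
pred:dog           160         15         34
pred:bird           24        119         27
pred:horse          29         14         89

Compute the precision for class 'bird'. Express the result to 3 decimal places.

0.700

Treat 'bird' as positive and all other classes as negative.
precision = TP/(TP+FP).
bird: TP=119, FP=24+27=51 → 119/170 = 0.7000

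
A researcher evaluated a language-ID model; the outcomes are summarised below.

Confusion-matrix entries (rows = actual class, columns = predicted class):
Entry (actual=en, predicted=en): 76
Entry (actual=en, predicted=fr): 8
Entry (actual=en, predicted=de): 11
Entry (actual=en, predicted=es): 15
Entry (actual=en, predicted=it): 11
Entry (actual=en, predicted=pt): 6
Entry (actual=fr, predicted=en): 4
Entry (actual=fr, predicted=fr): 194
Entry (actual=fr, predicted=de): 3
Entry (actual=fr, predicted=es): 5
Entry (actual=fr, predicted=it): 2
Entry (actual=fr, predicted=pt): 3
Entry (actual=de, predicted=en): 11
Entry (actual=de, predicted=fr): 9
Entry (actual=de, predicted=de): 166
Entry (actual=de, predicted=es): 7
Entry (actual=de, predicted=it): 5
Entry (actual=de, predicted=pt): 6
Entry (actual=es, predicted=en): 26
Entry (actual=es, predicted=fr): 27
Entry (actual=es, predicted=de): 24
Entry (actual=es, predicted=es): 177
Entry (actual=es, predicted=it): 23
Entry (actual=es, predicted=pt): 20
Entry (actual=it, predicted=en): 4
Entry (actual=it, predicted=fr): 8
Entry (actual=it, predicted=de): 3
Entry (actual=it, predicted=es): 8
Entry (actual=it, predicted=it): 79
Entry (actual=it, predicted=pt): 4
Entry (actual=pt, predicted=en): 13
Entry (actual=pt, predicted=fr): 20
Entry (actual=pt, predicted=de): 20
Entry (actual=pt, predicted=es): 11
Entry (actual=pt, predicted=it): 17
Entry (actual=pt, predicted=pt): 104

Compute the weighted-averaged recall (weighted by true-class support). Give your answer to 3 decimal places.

0.704

Per-class recall (TP/(TP+FN)):
  en: TP=76, FN=8+11+15+11+6=51 → 76/127 = 0.5984
  fr: TP=194, FN=4+3+5+2+3=17 → 194/211 = 0.9194
  de: TP=166, FN=11+9+7+5+6=38 → 166/204 = 0.8137
  es: TP=177, FN=26+27+24+23+20=120 → 177/297 = 0.5960
  it: TP=79, FN=4+8+3+8+4=27 → 79/106 = 0.7453
  pt: TP=104, FN=13+20+20+11+17=81 → 104/185 = 0.5622
Weighted-recall = Σ (supportᵢ/N)·recallᵢ with N=1130: (127/1130)·0.5984 + (211/1130)·0.9194 + (204/1130)·0.8137 + (297/1130)·0.5960 + (106/1130)·0.7453 + (185/1130)·0.5622 = 0.704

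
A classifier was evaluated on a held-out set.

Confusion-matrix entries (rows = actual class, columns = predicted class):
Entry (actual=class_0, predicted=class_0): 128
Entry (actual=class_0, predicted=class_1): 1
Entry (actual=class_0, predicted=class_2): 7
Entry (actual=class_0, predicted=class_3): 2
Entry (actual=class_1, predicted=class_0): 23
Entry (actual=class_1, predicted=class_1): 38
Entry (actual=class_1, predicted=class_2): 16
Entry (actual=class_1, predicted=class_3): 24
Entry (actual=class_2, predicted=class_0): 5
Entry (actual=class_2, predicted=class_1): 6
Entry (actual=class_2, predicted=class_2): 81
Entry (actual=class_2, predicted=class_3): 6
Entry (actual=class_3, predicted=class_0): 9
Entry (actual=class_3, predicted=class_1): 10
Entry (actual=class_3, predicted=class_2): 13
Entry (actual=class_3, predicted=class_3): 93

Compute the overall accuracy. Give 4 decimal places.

0.7359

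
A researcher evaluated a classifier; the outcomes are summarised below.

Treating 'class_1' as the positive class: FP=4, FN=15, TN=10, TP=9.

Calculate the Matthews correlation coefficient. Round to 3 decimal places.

0.091

MCC = (TP·TN − FP·FN) / √((TP+FP)(TP+FN)(TN+FP)(TN+FN))
Numerator = 9·10 − 4·15 = 30
Denominator = √(13·24·14·25) = √109200 = 330.4542
MCC = 30 / 330.4542 = 0.091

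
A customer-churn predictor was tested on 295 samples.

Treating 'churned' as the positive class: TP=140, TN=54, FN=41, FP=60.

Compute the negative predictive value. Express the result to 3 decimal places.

NPV = TN/(TN+FN) = 54/(54+41) = 0.568

0.568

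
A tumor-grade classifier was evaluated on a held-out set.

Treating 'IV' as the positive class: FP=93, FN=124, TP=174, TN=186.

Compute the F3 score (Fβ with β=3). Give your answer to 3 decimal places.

Fβ = (1+β²)·TP / ((1+β²)·TP + β²·FN + FP), with β²=9
= 10·174 / (10·174 + 9·124 + 93) = 0.590

0.590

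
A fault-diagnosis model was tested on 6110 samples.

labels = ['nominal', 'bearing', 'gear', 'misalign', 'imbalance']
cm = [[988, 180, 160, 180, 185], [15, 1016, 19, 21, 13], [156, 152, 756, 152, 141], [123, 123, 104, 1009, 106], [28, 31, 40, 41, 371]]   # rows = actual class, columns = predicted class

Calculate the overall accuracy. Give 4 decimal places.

0.6776

Accuracy = trace / total = (988+1016+756+1009+371=4140) / 6110 = 4140/6110 = 0.6776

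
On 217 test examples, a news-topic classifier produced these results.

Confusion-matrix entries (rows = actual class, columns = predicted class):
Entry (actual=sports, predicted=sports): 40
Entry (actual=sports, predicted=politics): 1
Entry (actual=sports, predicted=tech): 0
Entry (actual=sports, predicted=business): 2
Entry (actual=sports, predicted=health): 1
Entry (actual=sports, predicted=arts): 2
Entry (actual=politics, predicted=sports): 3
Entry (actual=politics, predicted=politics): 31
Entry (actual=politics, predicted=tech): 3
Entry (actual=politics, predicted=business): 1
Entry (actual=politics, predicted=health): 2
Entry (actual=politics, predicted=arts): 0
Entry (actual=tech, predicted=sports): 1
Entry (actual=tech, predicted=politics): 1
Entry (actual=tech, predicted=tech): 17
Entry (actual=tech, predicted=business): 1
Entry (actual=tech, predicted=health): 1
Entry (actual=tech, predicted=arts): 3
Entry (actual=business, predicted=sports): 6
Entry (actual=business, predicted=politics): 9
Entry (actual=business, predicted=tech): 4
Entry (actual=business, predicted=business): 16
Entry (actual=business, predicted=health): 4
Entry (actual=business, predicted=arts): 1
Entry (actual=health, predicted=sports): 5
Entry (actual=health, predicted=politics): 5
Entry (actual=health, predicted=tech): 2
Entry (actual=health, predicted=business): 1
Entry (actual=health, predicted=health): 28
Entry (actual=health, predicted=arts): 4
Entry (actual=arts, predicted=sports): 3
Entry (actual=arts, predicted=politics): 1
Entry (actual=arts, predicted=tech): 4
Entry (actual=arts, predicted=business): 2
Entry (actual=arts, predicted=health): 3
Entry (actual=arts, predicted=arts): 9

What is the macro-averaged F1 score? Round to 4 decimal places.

0.6195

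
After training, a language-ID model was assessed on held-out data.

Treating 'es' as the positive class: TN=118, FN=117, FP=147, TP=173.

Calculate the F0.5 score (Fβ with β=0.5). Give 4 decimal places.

Fβ = (1+β²)·TP / ((1+β²)·TP + β²·FN + FP), with β²=1/4
= 1.25·173 / (1.25·173 + 0.25·117 + 147) = 0.5510

0.5510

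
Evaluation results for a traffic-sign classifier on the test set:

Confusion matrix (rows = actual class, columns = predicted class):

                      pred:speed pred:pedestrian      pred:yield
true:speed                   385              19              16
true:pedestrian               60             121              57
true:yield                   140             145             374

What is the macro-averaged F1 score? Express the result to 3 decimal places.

0.635

Per-class F1 score (2·TP/(2·TP+FP+FN)):
  speed: TP=385, FP=60+140=200, FN=19+16=35 → 770/1005 = 0.7662
  pedestrian: TP=121, FP=19+145=164, FN=60+57=117 → 242/523 = 0.4627
  yield: TP=374, FP=16+57=73, FN=140+145=285 → 748/1106 = 0.6763
Macro-F1 score = mean = (0.7662 + 0.4627 + 0.6763) / 3 = 0.635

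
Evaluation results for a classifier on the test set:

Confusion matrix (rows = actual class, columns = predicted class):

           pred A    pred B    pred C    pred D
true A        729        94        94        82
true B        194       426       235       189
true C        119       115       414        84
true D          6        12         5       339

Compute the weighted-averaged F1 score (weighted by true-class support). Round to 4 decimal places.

Per-class F1 score (2·TP/(2·TP+FP+FN)):
  A: TP=729, FP=194+119+6=319, FN=94+94+82=270 → 1458/2047 = 0.71226
  B: TP=426, FP=94+115+12=221, FN=194+235+189=618 → 852/1691 = 0.50384
  C: TP=414, FP=94+235+5=334, FN=119+115+84=318 → 828/1480 = 0.55946
  D: TP=339, FP=82+189+84=355, FN=6+12+5=23 → 678/1056 = 0.64205
Weighted-F1 score = Σ (supportᵢ/N)·F1 scoreᵢ with N=3137: (999/3137)·0.71226 + (1044/3137)·0.50384 + (732/3137)·0.55946 + (362/3137)·0.64205 = 0.5991

0.5991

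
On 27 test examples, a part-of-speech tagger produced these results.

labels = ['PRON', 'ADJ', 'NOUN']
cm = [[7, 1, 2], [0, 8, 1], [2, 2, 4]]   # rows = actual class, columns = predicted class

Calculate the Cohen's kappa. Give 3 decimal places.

Observed agreement pₒ = trace/N = 19/27 = 0.7037
Expected agreement pₑ = Σ (rowᵢ·colᵢ)/N² = (10·9 + 9·11 + 8·7)/27² = 0.3361
κ = (pₒ − pₑ)/(1 − pₑ) = (0.7037 − 0.3361)/(1 − 0.3361) = 0.554

0.554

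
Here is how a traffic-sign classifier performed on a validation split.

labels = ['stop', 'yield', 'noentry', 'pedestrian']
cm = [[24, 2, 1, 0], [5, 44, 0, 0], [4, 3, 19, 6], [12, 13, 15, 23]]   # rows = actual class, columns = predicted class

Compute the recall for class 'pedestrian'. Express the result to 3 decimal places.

0.365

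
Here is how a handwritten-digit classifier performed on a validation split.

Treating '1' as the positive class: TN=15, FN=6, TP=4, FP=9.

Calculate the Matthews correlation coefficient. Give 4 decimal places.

0.0234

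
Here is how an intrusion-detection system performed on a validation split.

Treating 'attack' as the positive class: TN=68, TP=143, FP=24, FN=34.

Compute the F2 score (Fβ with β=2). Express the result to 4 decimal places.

Fβ = (1+β²)·TP / ((1+β²)·TP + β²·FN + FP), with β²=4
= 5·143 / (5·143 + 4·34 + 24) = 0.8171

0.8171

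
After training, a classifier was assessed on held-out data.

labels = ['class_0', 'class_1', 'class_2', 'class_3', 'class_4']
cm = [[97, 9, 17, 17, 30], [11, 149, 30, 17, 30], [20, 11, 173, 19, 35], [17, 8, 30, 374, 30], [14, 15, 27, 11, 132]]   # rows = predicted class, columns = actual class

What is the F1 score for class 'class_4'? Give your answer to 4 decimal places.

0.5789

Take TP from the diagonal, FP from the rest of the 'class_4' prediction marginal, FN from the rest of the 'class_4' actual marginal.
F1 score = 2·TP/(2·TP+FP+FN).
class_4: TP=132, FP=14+15+27+11=67, FN=30+30+35+30=125 → 264/456 = 0.57895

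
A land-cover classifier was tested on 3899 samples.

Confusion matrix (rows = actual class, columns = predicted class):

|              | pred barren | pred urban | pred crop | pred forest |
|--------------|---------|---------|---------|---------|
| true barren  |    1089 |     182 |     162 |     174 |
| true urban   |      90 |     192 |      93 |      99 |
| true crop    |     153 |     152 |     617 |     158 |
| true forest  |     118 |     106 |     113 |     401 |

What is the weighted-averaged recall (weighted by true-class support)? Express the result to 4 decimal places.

Per-class recall (TP/(TP+FN)):
  barren: TP=1089, FN=182+162+174=518 → 1089/1607 = 0.67766
  urban: TP=192, FN=90+93+99=282 → 192/474 = 0.40506
  crop: TP=617, FN=153+152+158=463 → 617/1080 = 0.57130
  forest: TP=401, FN=118+106+113=337 → 401/738 = 0.54336
Weighted-recall = Σ (supportᵢ/N)·recallᵢ with N=3899: (1607/3899)·0.67766 + (474/3899)·0.40506 + (1080/3899)·0.57130 + (738/3899)·0.54336 = 0.5896

0.5896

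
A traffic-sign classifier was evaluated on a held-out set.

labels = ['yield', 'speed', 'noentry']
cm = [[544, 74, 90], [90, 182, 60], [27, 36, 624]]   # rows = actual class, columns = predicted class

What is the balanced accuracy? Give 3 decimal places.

0.742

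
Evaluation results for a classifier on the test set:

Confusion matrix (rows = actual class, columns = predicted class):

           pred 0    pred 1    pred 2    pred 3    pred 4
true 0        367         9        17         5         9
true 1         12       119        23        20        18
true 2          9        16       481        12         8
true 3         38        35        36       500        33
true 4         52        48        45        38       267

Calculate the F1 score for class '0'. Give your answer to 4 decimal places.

F1 score = 2·TP/(2·TP+FP+FN).
0: TP=367, FP=12+9+38+52=111, FN=9+17+5+9=40 → 734/885 = 0.82938

0.8294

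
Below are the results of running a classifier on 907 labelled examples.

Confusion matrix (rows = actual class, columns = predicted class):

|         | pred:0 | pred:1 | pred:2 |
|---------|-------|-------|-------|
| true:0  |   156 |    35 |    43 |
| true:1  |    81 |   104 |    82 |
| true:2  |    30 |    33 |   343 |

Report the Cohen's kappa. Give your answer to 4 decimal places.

0.4740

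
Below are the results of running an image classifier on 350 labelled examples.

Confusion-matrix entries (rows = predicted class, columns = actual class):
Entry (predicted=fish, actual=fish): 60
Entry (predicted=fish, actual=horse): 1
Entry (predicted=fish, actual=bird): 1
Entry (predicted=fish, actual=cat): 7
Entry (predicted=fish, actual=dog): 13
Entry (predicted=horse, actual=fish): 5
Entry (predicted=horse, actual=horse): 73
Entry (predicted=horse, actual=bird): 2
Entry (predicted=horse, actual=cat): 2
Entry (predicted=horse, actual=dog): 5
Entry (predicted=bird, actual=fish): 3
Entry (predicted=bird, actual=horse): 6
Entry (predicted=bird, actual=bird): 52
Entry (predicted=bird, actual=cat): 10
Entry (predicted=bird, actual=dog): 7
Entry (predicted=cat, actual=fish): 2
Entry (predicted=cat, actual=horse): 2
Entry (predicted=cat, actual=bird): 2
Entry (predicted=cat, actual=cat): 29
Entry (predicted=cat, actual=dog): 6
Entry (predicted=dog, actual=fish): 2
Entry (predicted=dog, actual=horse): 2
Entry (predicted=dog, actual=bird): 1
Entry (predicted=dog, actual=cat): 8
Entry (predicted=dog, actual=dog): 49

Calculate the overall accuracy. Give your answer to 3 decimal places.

0.751

Accuracy = trace / total = (60+73+52+29+49=263) / 350 = 263/350 = 0.751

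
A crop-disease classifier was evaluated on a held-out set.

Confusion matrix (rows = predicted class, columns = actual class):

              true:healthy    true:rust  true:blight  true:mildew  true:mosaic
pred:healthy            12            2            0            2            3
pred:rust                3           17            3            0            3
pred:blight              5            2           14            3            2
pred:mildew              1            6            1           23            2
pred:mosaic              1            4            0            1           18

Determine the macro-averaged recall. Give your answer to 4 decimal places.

Per-class recall (TP/(TP+FN)):
  healthy: TP=12, FN=3+5+1+1=10 → 12/22 = 0.54545
  rust: TP=17, FN=2+2+6+4=14 → 17/31 = 0.54839
  blight: TP=14, FN=0+3+1+0=4 → 14/18 = 0.77778
  mildew: TP=23, FN=2+0+3+1=6 → 23/29 = 0.79310
  mosaic: TP=18, FN=3+3+2+2=10 → 18/28 = 0.64286
Macro-recall = mean = (0.54545 + 0.54839 + 0.77778 + 0.79310 + 0.64286) / 5 = 0.6615

0.6615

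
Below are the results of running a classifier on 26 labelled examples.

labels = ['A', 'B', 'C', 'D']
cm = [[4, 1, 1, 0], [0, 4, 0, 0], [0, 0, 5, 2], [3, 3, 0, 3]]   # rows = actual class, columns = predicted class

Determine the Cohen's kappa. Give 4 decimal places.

Observed agreement pₒ = trace/N = 16/26 = 0.61538
Expected agreement pₑ = Σ (rowᵢ·colᵢ)/N² = (6·7 + 4·8 + 7·6 + 9·5)/26² = 0.23817
κ = (pₒ − pₑ)/(1 − pₑ) = (0.61538 − 0.23817)/(1 − 0.23817) = 0.4951

0.4951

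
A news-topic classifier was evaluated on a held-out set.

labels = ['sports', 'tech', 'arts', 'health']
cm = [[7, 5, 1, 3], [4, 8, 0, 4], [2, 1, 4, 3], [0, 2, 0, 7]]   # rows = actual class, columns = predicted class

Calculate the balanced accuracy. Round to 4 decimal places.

0.5288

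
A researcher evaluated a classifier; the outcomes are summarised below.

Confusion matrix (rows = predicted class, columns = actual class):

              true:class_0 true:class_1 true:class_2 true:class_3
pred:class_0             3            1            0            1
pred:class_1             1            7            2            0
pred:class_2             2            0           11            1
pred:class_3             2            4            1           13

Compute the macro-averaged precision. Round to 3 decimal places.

0.684

Per-class precision (TP/(TP+FP)):
  class_0: TP=3, FP=1+0+1=2 → 3/5 = 0.6000
  class_1: TP=7, FP=1+2+0=3 → 7/10 = 0.7000
  class_2: TP=11, FP=2+0+1=3 → 11/14 = 0.7857
  class_3: TP=13, FP=2+4+1=7 → 13/20 = 0.6500
Macro-precision = mean = (0.6000 + 0.7000 + 0.7857 + 0.6500) / 4 = 0.684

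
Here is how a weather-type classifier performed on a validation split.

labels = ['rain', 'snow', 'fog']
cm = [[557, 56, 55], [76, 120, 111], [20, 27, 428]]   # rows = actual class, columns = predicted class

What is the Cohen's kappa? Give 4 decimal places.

0.6215

Observed agreement pₒ = trace/N = 1105/1450 = 0.76207
Expected agreement pₑ = Σ (rowᵢ·colᵢ)/N² = (668·653 + 307·203 + 475·594)/1450² = 0.37131
κ = (pₒ − pₑ)/(1 − pₑ) = (0.76207 − 0.37131)/(1 − 0.37131) = 0.6215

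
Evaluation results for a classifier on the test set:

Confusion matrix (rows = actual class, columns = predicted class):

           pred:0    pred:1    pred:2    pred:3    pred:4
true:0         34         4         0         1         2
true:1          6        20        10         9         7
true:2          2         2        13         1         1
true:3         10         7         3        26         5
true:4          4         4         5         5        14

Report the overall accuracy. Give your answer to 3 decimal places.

Accuracy = trace / total = (34+20+13+26+14=107) / 195 = 107/195 = 0.549

0.549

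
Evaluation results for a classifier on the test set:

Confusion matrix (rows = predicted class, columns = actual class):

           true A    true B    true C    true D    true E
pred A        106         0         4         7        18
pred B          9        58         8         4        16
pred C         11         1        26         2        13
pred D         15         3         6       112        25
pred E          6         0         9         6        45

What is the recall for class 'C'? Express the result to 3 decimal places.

Take TP from the diagonal, FP from the rest of the 'C' prediction marginal, FN from the rest of the 'C' actual marginal.
recall = TP/(TP+FN).
C: TP=26, FN=4+8+6+9=27 → 26/53 = 0.4906

0.491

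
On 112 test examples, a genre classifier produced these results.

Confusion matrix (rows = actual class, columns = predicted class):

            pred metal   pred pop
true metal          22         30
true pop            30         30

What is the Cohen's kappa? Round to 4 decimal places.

-0.0769

Observed agreement pₒ = trace/N = 52/112 = 0.46429
Expected agreement pₑ = Σ (rowᵢ·colᵢ)/N² = (52·52 + 60·60)/112² = 0.50255
κ = (pₒ − pₑ)/(1 − pₑ) = (0.46429 − 0.50255)/(1 − 0.50255) = -0.0769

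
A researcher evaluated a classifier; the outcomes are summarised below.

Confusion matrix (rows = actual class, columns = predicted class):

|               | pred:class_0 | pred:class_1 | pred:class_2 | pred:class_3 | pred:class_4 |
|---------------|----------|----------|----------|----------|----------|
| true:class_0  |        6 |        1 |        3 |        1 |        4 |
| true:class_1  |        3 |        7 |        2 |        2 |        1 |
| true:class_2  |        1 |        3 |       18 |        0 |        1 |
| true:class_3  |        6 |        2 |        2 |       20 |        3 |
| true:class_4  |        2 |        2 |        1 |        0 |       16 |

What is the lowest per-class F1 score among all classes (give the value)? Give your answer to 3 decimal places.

0.364

Per-class F1 score (2·TP/(2·TP+FP+FN)):
  class_0: TP=6, FP=3+1+6+2=12, FN=1+3+1+4=9 → 12/33 = 0.3636
  class_1: TP=7, FP=1+3+2+2=8, FN=3+2+2+1=8 → 14/30 = 0.4667
  class_2: TP=18, FP=3+2+2+1=8, FN=1+3+0+1=5 → 36/49 = 0.7347
  class_3: TP=20, FP=1+2+0+0=3, FN=6+2+2+3=13 → 40/56 = 0.7143
  class_4: TP=16, FP=4+1+1+3=9, FN=2+2+1+0=5 → 32/46 = 0.6957
Lowest is class 'class_0' with F1 score = 0.364.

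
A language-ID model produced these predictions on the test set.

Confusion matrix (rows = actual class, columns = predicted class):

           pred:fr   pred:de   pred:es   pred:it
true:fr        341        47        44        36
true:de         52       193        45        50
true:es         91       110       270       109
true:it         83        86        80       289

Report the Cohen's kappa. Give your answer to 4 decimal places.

0.4231

Observed agreement pₒ = trace/N = 1093/1926 = 0.56750
Expected agreement pₑ = Σ (rowᵢ·colᵢ)/N² = (468·567 + 340·436 + 580·439 + 538·484)/1926² = 0.25033
κ = (pₒ − pₑ)/(1 − pₑ) = (0.56750 − 0.25033)/(1 − 0.25033) = 0.4231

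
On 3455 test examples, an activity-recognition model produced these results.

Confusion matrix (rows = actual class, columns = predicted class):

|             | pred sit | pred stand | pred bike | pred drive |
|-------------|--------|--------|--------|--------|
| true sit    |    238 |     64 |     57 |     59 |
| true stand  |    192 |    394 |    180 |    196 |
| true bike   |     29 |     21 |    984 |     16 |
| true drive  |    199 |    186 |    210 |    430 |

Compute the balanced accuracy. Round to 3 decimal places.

0.584

Balanced accuracy = mean of per-class recall.
  sit: recall = 238/418 = 0.5694
  stand: recall = 394/962 = 0.4096
  bike: recall = 984/1050 = 0.9371
  drive: recall = 430/1025 = 0.4195
Mean = (0.5694 + 0.4096 + 0.9371 + 0.4195) / 4 = 0.584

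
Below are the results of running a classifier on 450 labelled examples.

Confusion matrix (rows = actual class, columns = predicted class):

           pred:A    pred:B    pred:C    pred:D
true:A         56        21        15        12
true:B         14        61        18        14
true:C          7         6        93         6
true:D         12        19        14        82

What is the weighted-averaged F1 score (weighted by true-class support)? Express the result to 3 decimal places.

Per-class F1 score (2·TP/(2·TP+FP+FN)):
  A: TP=56, FP=14+7+12=33, FN=21+15+12=48 → 112/193 = 0.5803
  B: TP=61, FP=21+6+19=46, FN=14+18+14=46 → 122/214 = 0.5701
  C: TP=93, FP=15+18+14=47, FN=7+6+6=19 → 186/252 = 0.7381
  D: TP=82, FP=12+14+6=32, FN=12+19+14=45 → 164/241 = 0.6805
Weighted-F1 score = Σ (supportᵢ/N)·F1 scoreᵢ with N=450: (104/450)·0.5803 + (107/450)·0.5701 + (112/450)·0.7381 + (127/450)·0.6805 = 0.645

0.645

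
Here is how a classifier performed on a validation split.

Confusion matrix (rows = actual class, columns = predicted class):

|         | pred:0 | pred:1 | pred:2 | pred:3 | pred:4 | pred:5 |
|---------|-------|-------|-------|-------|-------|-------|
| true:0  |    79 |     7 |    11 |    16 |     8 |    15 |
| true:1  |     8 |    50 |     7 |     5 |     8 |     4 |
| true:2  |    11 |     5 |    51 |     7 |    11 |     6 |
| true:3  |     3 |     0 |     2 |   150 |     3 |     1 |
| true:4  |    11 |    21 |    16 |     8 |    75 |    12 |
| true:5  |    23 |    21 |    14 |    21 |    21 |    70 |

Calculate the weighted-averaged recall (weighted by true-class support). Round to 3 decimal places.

0.608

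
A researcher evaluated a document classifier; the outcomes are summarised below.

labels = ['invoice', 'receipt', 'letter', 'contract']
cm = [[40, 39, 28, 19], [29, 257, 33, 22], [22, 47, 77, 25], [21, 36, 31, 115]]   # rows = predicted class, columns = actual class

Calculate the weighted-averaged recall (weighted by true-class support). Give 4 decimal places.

0.5815

Per-class recall (TP/(TP+FN)):
  invoice: TP=40, FN=29+22+21=72 → 40/112 = 0.35714
  receipt: TP=257, FN=39+47+36=122 → 257/379 = 0.67810
  letter: TP=77, FN=28+33+31=92 → 77/169 = 0.45562
  contract: TP=115, FN=19+22+25=66 → 115/181 = 0.63536
Weighted-recall = Σ (supportᵢ/N)·recallᵢ with N=841: (112/841)·0.35714 + (379/841)·0.67810 + (169/841)·0.45562 + (181/841)·0.63536 = 0.5815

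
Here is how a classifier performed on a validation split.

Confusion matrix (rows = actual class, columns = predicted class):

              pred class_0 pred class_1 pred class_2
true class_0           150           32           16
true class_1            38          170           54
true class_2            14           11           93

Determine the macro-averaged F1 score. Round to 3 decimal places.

Per-class F1 score (2·TP/(2·TP+FP+FN)):
  class_0: TP=150, FP=38+14=52, FN=32+16=48 → 300/400 = 0.7500
  class_1: TP=170, FP=32+11=43, FN=38+54=92 → 340/475 = 0.7158
  class_2: TP=93, FP=16+54=70, FN=14+11=25 → 186/281 = 0.6619
Macro-F1 score = mean = (0.7500 + 0.7158 + 0.6619) / 3 = 0.709

0.709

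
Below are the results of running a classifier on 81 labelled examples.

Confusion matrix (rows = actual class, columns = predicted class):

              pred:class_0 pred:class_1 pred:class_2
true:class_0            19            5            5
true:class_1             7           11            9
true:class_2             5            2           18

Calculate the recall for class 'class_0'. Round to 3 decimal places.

0.655

Take TP from the diagonal, FP from the rest of the 'class_0' prediction marginal, FN from the rest of the 'class_0' actual marginal.
recall = TP/(TP+FN).
class_0: TP=19, FN=5+5=10 → 19/29 = 0.6552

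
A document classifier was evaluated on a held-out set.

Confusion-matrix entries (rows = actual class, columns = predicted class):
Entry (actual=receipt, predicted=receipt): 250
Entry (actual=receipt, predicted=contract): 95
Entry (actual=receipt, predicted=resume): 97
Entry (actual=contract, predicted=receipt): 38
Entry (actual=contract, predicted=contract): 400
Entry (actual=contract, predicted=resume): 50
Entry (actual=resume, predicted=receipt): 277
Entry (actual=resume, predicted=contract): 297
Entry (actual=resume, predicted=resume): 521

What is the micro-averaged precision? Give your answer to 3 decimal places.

Micro-averaging pools counts across classes: ΣTP=1171, ΣFP=854, ΣFN=854.
Micro-precision = TP/(TP+FP) on pooled counts = 0.578 (equals overall accuracy in single-label multiclass).

0.578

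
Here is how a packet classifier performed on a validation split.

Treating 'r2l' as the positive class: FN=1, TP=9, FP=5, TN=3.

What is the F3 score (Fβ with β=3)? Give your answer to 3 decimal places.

0.865

Fβ = (1+β²)·TP / ((1+β²)·TP + β²·FN + FP), with β²=9
= 10·9 / (10·9 + 9·1 + 5) = 0.865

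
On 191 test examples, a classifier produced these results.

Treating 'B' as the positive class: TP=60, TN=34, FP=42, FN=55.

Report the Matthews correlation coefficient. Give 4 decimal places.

-0.0303

MCC = (TP·TN − FP·FN) / √((TP+FP)(TP+FN)(TN+FP)(TN+FN))
Numerator = 60·34 − 42·55 = -270
Denominator = √(102·115·76·89) = √79341720 = 8907.3969
MCC = -270 / 8907.3969 = -0.0303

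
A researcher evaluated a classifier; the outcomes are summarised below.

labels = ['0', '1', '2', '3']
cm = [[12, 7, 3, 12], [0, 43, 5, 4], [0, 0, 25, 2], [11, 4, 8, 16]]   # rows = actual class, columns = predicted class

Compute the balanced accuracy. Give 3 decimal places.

0.629

Balanced accuracy = mean of per-class recall.
  0: recall = 12/34 = 0.3529
  1: recall = 43/52 = 0.8269
  2: recall = 25/27 = 0.9259
  3: recall = 16/39 = 0.4103
Mean = (0.3529 + 0.8269 + 0.9259 + 0.4103) / 4 = 0.629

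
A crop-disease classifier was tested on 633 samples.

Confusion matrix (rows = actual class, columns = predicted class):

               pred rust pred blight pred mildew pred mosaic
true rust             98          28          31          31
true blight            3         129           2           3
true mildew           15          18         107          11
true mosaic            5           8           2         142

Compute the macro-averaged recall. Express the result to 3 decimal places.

0.769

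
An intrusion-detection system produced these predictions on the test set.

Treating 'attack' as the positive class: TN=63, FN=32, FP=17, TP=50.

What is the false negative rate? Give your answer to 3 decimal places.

0.390

FNR = FN/(FN+TP) = 32/(32+50) = 0.390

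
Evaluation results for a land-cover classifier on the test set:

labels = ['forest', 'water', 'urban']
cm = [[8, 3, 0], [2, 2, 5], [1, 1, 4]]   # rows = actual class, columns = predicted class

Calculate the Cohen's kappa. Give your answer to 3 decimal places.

0.302

Observed agreement pₒ = trace/N = 14/26 = 0.5385
Expected agreement pₑ = Σ (rowᵢ·colᵢ)/N² = (11·11 + 9·6 + 6·9)/26² = 0.3388
κ = (pₒ − pₑ)/(1 − pₑ) = (0.5385 − 0.3388)/(1 − 0.3388) = 0.302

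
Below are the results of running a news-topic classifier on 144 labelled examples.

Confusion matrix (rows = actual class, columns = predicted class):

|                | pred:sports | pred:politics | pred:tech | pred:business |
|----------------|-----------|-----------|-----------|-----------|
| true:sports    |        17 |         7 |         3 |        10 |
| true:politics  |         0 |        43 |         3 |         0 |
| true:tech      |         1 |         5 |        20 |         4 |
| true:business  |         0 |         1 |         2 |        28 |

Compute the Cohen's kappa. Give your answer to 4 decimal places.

Observed agreement pₒ = trace/N = 108/144 = 0.75000
Expected agreement pₑ = Σ (rowᵢ·colᵢ)/N² = (37·18 + 46·56 + 30·28 + 31·42)/144² = 0.25965
κ = (pₒ − pₑ)/(1 − pₑ) = (0.75000 − 0.25965)/(1 − 0.25965) = 0.6623

0.6623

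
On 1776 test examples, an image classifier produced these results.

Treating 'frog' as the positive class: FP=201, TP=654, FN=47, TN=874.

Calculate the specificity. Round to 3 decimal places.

0.813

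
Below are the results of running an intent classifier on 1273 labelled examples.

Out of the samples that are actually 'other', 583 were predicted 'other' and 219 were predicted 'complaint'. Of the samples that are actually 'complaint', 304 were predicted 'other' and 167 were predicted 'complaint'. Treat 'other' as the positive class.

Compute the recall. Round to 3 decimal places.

0.727

Recall = TP/(TP+FN) = 583/(583+219) = 583/802 = 0.727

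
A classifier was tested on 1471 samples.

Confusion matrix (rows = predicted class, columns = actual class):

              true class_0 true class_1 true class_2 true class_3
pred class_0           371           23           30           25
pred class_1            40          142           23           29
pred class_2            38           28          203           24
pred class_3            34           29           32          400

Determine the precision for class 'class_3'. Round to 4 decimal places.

0.8081

Take TP from the diagonal, FP from the rest of the 'class_3' prediction marginal, FN from the rest of the 'class_3' actual marginal.
precision = TP/(TP+FP).
class_3: TP=400, FP=34+29+32=95 → 400/495 = 0.80808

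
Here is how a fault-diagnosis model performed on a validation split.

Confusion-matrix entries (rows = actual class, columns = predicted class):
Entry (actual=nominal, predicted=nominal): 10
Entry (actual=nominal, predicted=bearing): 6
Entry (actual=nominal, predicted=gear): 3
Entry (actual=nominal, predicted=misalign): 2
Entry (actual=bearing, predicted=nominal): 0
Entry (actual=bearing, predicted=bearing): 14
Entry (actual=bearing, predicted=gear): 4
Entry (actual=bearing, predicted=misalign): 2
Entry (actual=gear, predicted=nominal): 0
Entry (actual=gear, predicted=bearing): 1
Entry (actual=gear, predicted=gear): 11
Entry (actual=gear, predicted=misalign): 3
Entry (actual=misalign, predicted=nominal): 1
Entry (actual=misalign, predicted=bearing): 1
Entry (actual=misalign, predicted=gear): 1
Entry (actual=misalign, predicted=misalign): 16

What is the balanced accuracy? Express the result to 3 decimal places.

Balanced accuracy = mean of per-class recall.
  nominal: recall = 10/21 = 0.4762
  bearing: recall = 14/20 = 0.7000
  gear: recall = 11/15 = 0.7333
  misalign: recall = 16/19 = 0.8421
Mean = (0.4762 + 0.7000 + 0.7333 + 0.8421) / 4 = 0.688

0.688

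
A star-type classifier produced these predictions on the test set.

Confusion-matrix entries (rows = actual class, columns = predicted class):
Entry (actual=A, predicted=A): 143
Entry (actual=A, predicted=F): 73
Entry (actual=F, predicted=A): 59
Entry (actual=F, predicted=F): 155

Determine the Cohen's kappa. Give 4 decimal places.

Observed agreement pₒ = trace/N = 298/430 = 0.69302
Expected agreement pₑ = Σ (rowᵢ·colᵢ)/N² = (216·202 + 214·228)/430² = 0.49986
κ = (pₒ − pₑ)/(1 − pₑ) = (0.69302 − 0.49986)/(1 − 0.49986) = 0.3862

0.3862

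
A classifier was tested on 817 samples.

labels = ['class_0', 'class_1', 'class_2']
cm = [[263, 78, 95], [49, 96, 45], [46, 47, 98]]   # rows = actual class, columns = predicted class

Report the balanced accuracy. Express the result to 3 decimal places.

0.541

Balanced accuracy = mean of per-class recall.
  class_0: recall = 263/436 = 0.6032
  class_1: recall = 96/190 = 0.5053
  class_2: recall = 98/191 = 0.5131
Mean = (0.6032 + 0.5053 + 0.5131) / 3 = 0.541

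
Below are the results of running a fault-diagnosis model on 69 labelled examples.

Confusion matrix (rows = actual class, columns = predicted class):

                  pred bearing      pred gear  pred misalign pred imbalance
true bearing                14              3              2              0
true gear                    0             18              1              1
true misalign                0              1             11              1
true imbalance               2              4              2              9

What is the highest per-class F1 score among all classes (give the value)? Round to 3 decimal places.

0.800

Per-class F1 score (2·TP/(2·TP+FP+FN)):
  bearing: TP=14, FP=0+0+2=2, FN=3+2+0=5 → 28/35 = 0.8000
  gear: TP=18, FP=3+1+4=8, FN=0+1+1=2 → 36/46 = 0.7826
  misalign: TP=11, FP=2+1+2=5, FN=0+1+1=2 → 22/29 = 0.7586
  imbalance: TP=9, FP=0+1+1=2, FN=2+4+2=8 → 18/28 = 0.6429
Highest is class 'bearing' with F1 score = 0.800.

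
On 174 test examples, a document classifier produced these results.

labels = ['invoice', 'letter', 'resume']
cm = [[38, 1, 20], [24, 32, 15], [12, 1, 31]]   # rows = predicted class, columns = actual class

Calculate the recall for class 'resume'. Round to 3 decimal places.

0.470

One-vs-rest for 'resume': TP = diagonal; FP = other classes predicted 'resume'; FN = 'resume' predicted as other.
recall = TP/(TP+FN).
resume: TP=31, FN=20+15=35 → 31/66 = 0.4697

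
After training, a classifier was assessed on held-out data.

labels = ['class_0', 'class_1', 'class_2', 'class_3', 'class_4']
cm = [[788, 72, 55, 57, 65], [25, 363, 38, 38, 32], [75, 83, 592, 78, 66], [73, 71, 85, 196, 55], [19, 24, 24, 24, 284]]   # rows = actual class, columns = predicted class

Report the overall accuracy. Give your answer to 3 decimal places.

0.677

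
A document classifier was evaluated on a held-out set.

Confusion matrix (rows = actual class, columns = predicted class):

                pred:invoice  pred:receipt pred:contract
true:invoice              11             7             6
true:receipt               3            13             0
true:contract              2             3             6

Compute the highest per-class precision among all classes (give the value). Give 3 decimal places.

Per-class precision (TP/(TP+FP)):
  invoice: TP=11, FP=3+2=5 → 11/16 = 0.6875
  receipt: TP=13, FP=7+3=10 → 13/23 = 0.5652
  contract: TP=6, FP=6+0=6 → 6/12 = 0.5000
Highest is class 'invoice' with precision = 0.688.

0.688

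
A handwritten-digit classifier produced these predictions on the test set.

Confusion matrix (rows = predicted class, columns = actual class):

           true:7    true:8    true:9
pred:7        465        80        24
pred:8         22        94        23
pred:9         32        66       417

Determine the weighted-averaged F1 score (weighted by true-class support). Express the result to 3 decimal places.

Per-class F1 score (2·TP/(2·TP+FP+FN)):
  7: TP=465, FP=80+24=104, FN=22+32=54 → 930/1088 = 0.8548
  8: TP=94, FP=22+23=45, FN=80+66=146 → 188/379 = 0.4960
  9: TP=417, FP=32+66=98, FN=24+23=47 → 834/979 = 0.8519
Weighted-F1 score = Σ (supportᵢ/N)·F1 scoreᵢ with N=1223: (519/1223)·0.8548 + (240/1223)·0.4960 + (464/1223)·0.8519 = 0.783

0.783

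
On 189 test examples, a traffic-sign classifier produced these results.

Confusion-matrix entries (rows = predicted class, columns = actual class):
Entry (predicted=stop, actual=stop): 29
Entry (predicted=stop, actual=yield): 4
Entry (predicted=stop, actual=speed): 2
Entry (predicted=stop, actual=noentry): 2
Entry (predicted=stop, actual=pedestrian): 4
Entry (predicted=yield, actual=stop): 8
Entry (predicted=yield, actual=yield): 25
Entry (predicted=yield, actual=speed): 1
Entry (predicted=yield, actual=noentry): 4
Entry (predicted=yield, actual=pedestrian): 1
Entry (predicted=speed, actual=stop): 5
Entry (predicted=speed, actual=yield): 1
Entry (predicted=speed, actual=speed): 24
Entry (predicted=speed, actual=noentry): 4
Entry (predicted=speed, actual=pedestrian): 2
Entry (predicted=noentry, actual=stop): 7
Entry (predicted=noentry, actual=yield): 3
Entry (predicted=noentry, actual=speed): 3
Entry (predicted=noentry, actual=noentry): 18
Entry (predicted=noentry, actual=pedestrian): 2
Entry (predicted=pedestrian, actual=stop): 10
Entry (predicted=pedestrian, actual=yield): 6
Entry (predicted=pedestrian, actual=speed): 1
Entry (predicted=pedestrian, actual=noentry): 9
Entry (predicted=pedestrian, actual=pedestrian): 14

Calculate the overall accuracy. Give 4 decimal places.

0.5820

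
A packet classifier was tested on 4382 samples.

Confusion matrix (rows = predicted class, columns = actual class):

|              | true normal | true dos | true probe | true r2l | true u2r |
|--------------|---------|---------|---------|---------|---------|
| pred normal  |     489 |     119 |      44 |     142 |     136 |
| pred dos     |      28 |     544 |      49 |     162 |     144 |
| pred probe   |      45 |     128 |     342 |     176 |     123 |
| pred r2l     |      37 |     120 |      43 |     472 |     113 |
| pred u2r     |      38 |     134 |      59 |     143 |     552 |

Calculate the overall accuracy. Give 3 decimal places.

Accuracy = trace / total = (489+544+342+472+552=2399) / 4382 = 2399/4382 = 0.547

0.547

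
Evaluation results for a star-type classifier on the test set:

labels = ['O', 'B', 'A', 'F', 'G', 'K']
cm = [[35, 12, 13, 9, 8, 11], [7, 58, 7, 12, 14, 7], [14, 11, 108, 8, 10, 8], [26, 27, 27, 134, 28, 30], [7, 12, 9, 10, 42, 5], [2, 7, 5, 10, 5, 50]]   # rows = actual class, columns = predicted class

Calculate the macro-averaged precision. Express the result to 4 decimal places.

0.5093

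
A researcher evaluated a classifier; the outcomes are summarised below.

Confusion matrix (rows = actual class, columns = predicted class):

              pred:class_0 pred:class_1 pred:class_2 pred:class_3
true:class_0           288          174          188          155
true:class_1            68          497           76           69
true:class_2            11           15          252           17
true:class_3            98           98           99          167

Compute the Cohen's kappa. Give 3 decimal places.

0.372

Observed agreement pₒ = trace/N = 1204/2272 = 0.5299
Expected agreement pₑ = Σ (rowᵢ·colᵢ)/N² = (805·465 + 710·784 + 295·615 + 462·408)/2272² = 0.2520
κ = (pₒ − pₑ)/(1 − pₑ) = (0.5299 − 0.2520)/(1 − 0.2520) = 0.372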